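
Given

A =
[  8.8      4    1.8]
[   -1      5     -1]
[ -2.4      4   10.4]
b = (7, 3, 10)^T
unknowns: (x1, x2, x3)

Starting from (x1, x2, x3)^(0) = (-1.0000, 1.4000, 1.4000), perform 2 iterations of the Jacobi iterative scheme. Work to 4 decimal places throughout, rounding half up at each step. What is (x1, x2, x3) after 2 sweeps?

(0.4470, 0.6130, 0.6706)

Iteration 1:
  x1 = (7 - (4)·1.4000 - (1.8)·1.4000) / (8.8) = -0.1273
  x2 = (3 - (-1)·-1.0000 - (-1)·1.4000) / (5) = 0.6800
  x3 = (10 - (-2.4)·-1.0000 - (4)·1.4000) / (10.4) = 0.1923
Iteration 2:
  x1 = (7 - (4)·0.6800 - (1.8)·0.1923) / (8.8) = 0.4470
  x2 = (3 - (-1)·-0.1273 - (-1)·0.1923) / (5) = 0.6130
  x3 = (10 - (-2.4)·-0.1273 - (4)·0.6800) / (10.4) = 0.6706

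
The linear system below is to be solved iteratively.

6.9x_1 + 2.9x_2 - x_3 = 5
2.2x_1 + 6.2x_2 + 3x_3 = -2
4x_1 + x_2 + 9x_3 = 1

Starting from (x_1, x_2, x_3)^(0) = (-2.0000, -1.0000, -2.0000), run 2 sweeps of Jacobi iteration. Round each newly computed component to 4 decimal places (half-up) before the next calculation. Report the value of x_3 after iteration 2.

Iteration 1:
  x_1 = (5 - (2.9)·-1.0000 - (-1)·-2.0000) / (6.9) = 0.8551
  x_2 = (-2 - (2.2)·-2.0000 - (3)·-2.0000) / (6.2) = 1.3548
  x_3 = (1 - (4)·-2.0000 - (1)·-1.0000) / (9) = 1.1111
Iteration 2:
  x_1 = (5 - (2.9)·1.3548 - (-1)·1.1111) / (6.9) = 0.3163
  x_2 = (-2 - (2.2)·0.8551 - (3)·1.1111) / (6.2) = -1.1636
  x_3 = (1 - (4)·0.8551 - (1)·1.3548) / (9) = -0.4195

-0.4195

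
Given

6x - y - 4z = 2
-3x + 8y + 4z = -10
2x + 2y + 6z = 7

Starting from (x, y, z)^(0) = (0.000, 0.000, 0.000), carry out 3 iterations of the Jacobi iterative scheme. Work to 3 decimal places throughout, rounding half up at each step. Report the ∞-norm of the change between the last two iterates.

Iteration 1:
  x = (2 - (-1)·0.000 - (-4)·0.000) / (6) = 0.333
  y = (-10 - (-3)·0.000 - (4)·0.000) / (8) = -1.250
  z = (7 - (2)·0.000 - (2)·0.000) / (6) = 1.167
Iteration 2:
  x = (2 - (-1)·-1.250 - (-4)·1.167) / (6) = 0.903
  y = (-10 - (-3)·0.333 - (4)·1.167) / (8) = -1.709
  z = (7 - (2)·0.333 - (2)·-1.250) / (6) = 1.472
Iteration 3:
  x = (2 - (-1)·-1.709 - (-4)·1.472) / (6) = 1.030
  y = (-10 - (-3)·0.903 - (4)·1.472) / (8) = -1.647
  z = (7 - (2)·0.903 - (2)·-1.709) / (6) = 1.435
Change: (0.127, 0.062, -0.037) → max |·| = 0.127

0.127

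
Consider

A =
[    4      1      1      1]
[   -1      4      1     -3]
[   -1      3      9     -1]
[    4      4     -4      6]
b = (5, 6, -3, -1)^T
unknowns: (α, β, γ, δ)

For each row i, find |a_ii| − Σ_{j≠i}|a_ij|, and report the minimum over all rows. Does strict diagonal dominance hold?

row 1: |4| − (1+1+1) = 1
row 2: |4| − (1+1+3) = -1
row 3: |9| − (1+3+1) = 4
row 4: |6| − (4+4+4) = -6
minimum over rows = -6 → not strictly diagonally dominant

-6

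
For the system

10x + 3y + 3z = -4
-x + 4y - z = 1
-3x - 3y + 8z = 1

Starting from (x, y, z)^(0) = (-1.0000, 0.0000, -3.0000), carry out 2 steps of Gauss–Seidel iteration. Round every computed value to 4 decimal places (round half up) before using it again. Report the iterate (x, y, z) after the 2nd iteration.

Iteration 1:
  x = (-4 - (3)·0.0000 - (3)·-3.0000) / (10) = 0.5000
  y = (1 - (-1)·0.5000 - (-1)·-3.0000) / (4) = -0.3750
  z = (1 - (-3)·0.5000 - (-3)·-0.3750) / (8) = 0.1719
Iteration 2:
  x = (-4 - (3)·-0.3750 - (3)·0.1719) / (10) = -0.3391
  y = (1 - (-1)·-0.3391 - (-1)·0.1719) / (4) = 0.2082
  z = (1 - (-3)·-0.3391 - (-3)·0.2082) / (8) = 0.0759

(-0.3391, 0.2082, 0.0759)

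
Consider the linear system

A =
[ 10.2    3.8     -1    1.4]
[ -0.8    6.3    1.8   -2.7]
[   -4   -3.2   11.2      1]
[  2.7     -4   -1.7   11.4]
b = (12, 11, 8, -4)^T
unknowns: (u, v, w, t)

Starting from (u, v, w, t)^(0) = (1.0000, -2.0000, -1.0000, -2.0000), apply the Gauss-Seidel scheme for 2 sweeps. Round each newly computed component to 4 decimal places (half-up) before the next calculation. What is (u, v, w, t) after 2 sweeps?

(0.8459, 1.2512, 1.3771, 0.0932)

Iteration 1:
  u = (12 - (3.8)·-2.0000 - (-1)·-1.0000 - (1.4)·-2.0000) / (10.2) = 2.0980
  v = (11 - (-0.8)·2.0980 - (1.8)·-1.0000 - (-2.7)·-2.0000) / (6.3) = 1.4410
  w = (8 - (-4)·2.0980 - (-3.2)·1.4410 - (1)·-2.0000) / (11.2) = 2.0539
  t = (-4 - (2.7)·2.0980 - (-4)·1.4410 - (-1.7)·2.0539) / (11.4) = -0.0359
Iteration 2:
  u = (12 - (3.8)·1.4410 - (-1)·2.0539 - (1.4)·-0.0359) / (10.2) = 0.8459
  v = (11 - (-0.8)·0.8459 - (1.8)·2.0539 - (-2.7)·-0.0359) / (6.3) = 1.2512
  w = (8 - (-4)·0.8459 - (-3.2)·1.2512 - (1)·-0.0359) / (11.2) = 1.3771
  t = (-4 - (2.7)·0.8459 - (-4)·1.2512 - (-1.7)·1.3771) / (11.4) = 0.0932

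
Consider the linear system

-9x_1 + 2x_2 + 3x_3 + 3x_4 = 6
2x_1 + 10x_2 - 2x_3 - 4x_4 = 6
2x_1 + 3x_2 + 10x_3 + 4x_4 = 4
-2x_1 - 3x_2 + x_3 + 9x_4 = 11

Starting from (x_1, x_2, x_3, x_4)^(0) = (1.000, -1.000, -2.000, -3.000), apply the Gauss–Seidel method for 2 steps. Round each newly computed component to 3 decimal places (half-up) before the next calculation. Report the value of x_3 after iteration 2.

Iteration 1:
  x_1 = (6 - (2)·-1.000 - (3)·-2.000 - (3)·-3.000) / (-9) = -2.556
  x_2 = (6 - (2)·-2.556 - (-2)·-2.000 - (-4)·-3.000) / (10) = -0.489
  x_3 = (4 - (2)·-2.556 - (3)·-0.489 - (4)·-3.000) / (10) = 2.258
  x_4 = (11 - (-2)·-2.556 - (-3)·-0.489 - (1)·2.258) / (9) = 0.240
Iteration 2:
  x_1 = (6 - (2)·-0.489 - (3)·2.258 - (3)·0.240) / (-9) = 0.057
  x_2 = (6 - (2)·0.057 - (-2)·2.258 - (-4)·0.240) / (10) = 1.136
  x_3 = (4 - (2)·0.057 - (3)·1.136 - (4)·0.240) / (10) = -0.048
  x_4 = (11 - (-2)·0.057 - (-3)·1.136 - (1)·-0.048) / (9) = 1.619

-0.048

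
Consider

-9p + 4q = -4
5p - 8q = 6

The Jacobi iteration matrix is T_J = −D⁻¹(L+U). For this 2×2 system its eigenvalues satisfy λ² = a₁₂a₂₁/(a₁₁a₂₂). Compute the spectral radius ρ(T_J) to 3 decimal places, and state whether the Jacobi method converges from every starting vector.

0.527

a₁₂a₂₁/(a₁₁a₂₂) = (4)·(5) / ((-9)·(-8)) = 0.277778
ρ = √|0.277778| = √0.277778 = 0.527
ρ < 1, so Jacobi converges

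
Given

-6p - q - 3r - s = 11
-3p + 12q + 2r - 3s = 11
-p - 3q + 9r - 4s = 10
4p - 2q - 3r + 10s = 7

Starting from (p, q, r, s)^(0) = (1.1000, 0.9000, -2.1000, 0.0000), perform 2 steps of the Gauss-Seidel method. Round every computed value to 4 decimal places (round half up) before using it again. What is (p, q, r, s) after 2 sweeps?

(-2.9624, 0.3721, 1.6551, 2.4559)

Iteration 1:
  p = (11 - (-1)·0.9000 - (-3)·-2.1000 - (-1)·0.0000) / (-6) = -0.9333
  q = (11 - (-3)·-0.9333 - (2)·-2.1000 - (-3)·0.0000) / (12) = 1.0333
  r = (10 - (-1)·-0.9333 - (-3)·1.0333 - (-4)·0.0000) / (9) = 1.3518
  s = (7 - (4)·-0.9333 - (-2)·1.0333 - (-3)·1.3518) / (10) = 1.6855
Iteration 2:
  p = (11 - (-1)·1.0333 - (-3)·1.3518 - (-1)·1.6855) / (-6) = -2.9624
  q = (11 - (-3)·-2.9624 - (2)·1.3518 - (-3)·1.6855) / (12) = 0.3721
  r = (10 - (-1)·-2.9624 - (-3)·0.3721 - (-4)·1.6855) / (9) = 1.6551
  s = (7 - (4)·-2.9624 - (-2)·0.3721 - (-3)·1.6551) / (10) = 2.4559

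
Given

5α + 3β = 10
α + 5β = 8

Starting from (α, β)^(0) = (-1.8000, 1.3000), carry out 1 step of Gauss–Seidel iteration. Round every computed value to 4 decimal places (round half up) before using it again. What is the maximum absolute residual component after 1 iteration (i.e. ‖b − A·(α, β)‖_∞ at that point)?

Iteration 1:
  α = (10 - (3)·1.3000) / (5) = 1.2200
  β = (8 - (1)·1.2200) / (5) = 1.3560
Residual b − A·x = (-0.1680, 0.0000); ∞-norm = 0.1680

0.1680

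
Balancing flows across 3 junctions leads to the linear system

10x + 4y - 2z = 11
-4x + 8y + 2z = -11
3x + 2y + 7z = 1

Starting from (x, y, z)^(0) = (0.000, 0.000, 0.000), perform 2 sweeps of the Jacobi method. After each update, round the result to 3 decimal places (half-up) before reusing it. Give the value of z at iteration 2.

Iteration 1:
  x = (11 - (4)·0.000 - (-2)·0.000) / (10) = 1.100
  y = (-11 - (-4)·0.000 - (2)·0.000) / (8) = -1.375
  z = (1 - (3)·0.000 - (2)·0.000) / (7) = 0.143
Iteration 2:
  x = (11 - (4)·-1.375 - (-2)·0.143) / (10) = 1.679
  y = (-11 - (-4)·1.100 - (2)·0.143) / (8) = -0.861
  z = (1 - (3)·1.100 - (2)·-1.375) / (7) = 0.064

0.064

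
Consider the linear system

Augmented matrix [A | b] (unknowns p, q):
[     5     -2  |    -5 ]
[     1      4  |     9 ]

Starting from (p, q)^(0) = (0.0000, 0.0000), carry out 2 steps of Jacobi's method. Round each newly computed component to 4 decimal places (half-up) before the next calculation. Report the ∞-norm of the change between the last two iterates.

Iteration 1:
  p = (-5 - (-2)·0.0000) / (5) = -1.0000
  q = (9 - (1)·0.0000) / (4) = 2.2500
Iteration 2:
  p = (-5 - (-2)·2.2500) / (5) = -0.1000
  q = (9 - (1)·-1.0000) / (4) = 2.5000
Change: (0.9000, 0.2500) → max |·| = 0.9000

0.9000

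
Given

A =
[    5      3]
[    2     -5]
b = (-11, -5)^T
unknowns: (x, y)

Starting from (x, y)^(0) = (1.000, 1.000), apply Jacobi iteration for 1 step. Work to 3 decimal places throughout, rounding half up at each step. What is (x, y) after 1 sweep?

(-2.800, 1.400)

Iteration 1:
  x = (-11 - (3)·1.000) / (5) = -2.800
  y = (-5 - (2)·1.000) / (-5) = 1.400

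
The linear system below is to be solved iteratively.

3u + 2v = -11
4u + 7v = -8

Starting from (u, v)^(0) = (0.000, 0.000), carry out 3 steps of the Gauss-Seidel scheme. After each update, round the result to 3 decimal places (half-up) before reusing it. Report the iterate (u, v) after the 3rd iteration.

(-4.543, 1.453)

Iteration 1:
  u = (-11 - (2)·0.000) / (3) = -3.667
  v = (-8 - (4)·-3.667) / (7) = 0.953
Iteration 2:
  u = (-11 - (2)·0.953) / (3) = -4.302
  v = (-8 - (4)·-4.302) / (7) = 1.315
Iteration 3:
  u = (-11 - (2)·1.315) / (3) = -4.543
  v = (-8 - (4)·-4.543) / (7) = 1.453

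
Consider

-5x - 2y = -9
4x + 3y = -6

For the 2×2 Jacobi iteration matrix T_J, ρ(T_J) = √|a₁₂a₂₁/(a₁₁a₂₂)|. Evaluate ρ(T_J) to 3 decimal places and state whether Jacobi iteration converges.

0.730

a₁₂a₂₁/(a₁₁a₂₂) = (-2)·(4) / ((-5)·(3)) = 0.533333
ρ = √|0.533333| = √0.533333 = 0.730
ρ < 1, so Jacobi converges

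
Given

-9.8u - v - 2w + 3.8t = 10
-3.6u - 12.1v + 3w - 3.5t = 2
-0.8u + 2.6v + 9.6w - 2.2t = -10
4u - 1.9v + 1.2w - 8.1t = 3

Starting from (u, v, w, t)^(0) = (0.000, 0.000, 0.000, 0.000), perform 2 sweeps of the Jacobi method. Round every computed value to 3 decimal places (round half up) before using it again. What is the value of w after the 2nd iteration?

-1.167

Iteration 1:
  u = (10 - (-1)·0.000 - (-2)·0.000 - (3.8)·0.000) / (-9.8) = -1.020
  v = (2 - (-3.6)·0.000 - (3)·0.000 - (-3.5)·0.000) / (-12.1) = -0.165
  w = (-10 - (-0.8)·0.000 - (2.6)·0.000 - (-2.2)·0.000) / (9.6) = -1.042
  t = (3 - (4)·0.000 - (-1.9)·0.000 - (1.2)·0.000) / (-8.1) = -0.370
Iteration 2:
  u = (10 - (-1)·-0.165 - (-2)·-1.042 - (3.8)·-0.370) / (-9.8) = -0.934
  v = (2 - (-3.6)·-1.020 - (3)·-1.042 - (-3.5)·-0.370) / (-12.1) = -0.013
  w = (-10 - (-0.8)·-1.020 - (2.6)·-0.165 - (-2.2)·-0.370) / (9.6) = -1.167
  t = (3 - (4)·-1.020 - (-1.9)·-0.165 - (1.2)·-1.042) / (-8.1) = -0.990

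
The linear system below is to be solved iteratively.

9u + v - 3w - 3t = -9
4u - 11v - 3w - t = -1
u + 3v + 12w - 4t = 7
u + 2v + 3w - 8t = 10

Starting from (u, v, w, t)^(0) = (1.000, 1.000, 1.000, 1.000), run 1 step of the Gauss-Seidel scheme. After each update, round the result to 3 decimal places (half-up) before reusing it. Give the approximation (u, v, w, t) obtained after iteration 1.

Iteration 1:
  u = (-9 - (1)·1.000 - (-3)·1.000 - (-3)·1.000) / (9) = -0.444
  v = (-1 - (4)·-0.444 - (-3)·1.000 - (-1)·1.000) / (-11) = -0.434
  w = (7 - (1)·-0.444 - (3)·-0.434 - (-4)·1.000) / (12) = 1.062
  t = (10 - (1)·-0.444 - (2)·-0.434 - (3)·1.062) / (-8) = -1.016

(-0.444, -0.434, 1.062, -1.016)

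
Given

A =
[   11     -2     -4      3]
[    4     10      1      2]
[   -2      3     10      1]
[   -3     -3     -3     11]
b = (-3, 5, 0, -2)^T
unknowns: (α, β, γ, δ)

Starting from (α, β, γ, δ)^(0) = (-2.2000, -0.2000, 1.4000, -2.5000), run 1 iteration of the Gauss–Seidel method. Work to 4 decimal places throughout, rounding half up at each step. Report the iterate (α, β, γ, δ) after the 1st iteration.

Iteration 1:
  α = (-3 - (-2)·-0.2000 - (-4)·1.4000 - (3)·-2.5000) / (11) = 0.8818
  β = (5 - (4)·0.8818 - (1)·1.4000 - (2)·-2.5000) / (10) = 0.5073
  γ = (0 - (-2)·0.8818 - (3)·0.5073 - (1)·-2.5000) / (10) = 0.2742
  δ = (-2 - (-3)·0.8818 - (-3)·0.5073 - (-3)·0.2742) / (11) = 0.2718

(0.8818, 0.5073, 0.2742, 0.2718)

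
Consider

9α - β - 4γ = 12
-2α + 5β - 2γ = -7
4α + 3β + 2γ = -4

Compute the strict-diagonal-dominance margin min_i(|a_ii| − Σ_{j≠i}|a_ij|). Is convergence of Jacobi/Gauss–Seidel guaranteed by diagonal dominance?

-5

row 1: |9| − (1+4) = 4
row 2: |5| − (2+2) = 1
row 3: |2| − (4+3) = -5
minimum over rows = -5 → not strictly diagonally dominant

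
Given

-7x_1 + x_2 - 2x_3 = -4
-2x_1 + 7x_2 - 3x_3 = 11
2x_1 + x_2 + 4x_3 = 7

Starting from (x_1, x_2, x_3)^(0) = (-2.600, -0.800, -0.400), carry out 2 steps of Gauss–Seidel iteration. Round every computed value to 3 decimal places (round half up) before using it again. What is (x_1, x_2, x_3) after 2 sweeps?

(0.488, 2.171, 0.963)

Iteration 1:
  x_1 = (-4 - (1)·-0.800 - (-2)·-0.400) / (-7) = 0.571
  x_2 = (11 - (-2)·0.571 - (-3)·-0.400) / (7) = 1.563
  x_3 = (7 - (2)·0.571 - (1)·1.563) / (4) = 1.074
Iteration 2:
  x_1 = (-4 - (1)·1.563 - (-2)·1.074) / (-7) = 0.488
  x_2 = (11 - (-2)·0.488 - (-3)·1.074) / (7) = 2.171
  x_3 = (7 - (2)·0.488 - (1)·2.171) / (4) = 0.963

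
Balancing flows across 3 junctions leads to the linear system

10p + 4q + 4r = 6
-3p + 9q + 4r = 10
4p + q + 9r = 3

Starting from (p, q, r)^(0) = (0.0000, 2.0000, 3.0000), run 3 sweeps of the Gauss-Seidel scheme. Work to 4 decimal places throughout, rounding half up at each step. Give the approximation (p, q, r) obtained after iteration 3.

(0.2621, 1.1815, 0.0856)

Iteration 1:
  p = (6 - (4)·2.0000 - (4)·3.0000) / (10) = -1.4000
  q = (10 - (-3)·-1.4000 - (4)·3.0000) / (9) = -0.6889
  r = (3 - (4)·-1.4000 - (1)·-0.6889) / (9) = 1.0321
Iteration 2:
  p = (6 - (4)·-0.6889 - (4)·1.0321) / (10) = 0.4627
  q = (10 - (-3)·0.4627 - (4)·1.0321) / (9) = 0.8066
  r = (3 - (4)·0.4627 - (1)·0.8066) / (9) = 0.0381
Iteration 3:
  p = (6 - (4)·0.8066 - (4)·0.0381) / (10) = 0.2621
  q = (10 - (-3)·0.2621 - (4)·0.0381) / (9) = 1.1815
  r = (3 - (4)·0.2621 - (1)·1.1815) / (9) = 0.0856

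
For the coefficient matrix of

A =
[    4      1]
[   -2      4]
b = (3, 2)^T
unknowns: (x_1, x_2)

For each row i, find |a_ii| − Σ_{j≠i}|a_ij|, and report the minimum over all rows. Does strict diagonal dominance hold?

row 1: |4| − (1) = 3
row 2: |4| − (2) = 2
minimum over rows = 2 → strictly diagonally dominant (convergence guaranteed)

2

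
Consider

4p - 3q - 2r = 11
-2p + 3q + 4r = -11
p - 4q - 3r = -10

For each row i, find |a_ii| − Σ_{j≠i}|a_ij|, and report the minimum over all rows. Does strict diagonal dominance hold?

row 1: |4| − (3+2) = -1
row 2: |3| − (2+4) = -3
row 3: |-3| − (1+4) = -2
minimum over rows = -3 → not strictly diagonally dominant

-3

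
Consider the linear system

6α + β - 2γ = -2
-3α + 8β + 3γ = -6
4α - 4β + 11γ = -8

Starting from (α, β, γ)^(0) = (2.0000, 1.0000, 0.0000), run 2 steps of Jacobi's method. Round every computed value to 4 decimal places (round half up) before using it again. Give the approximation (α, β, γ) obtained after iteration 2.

(-0.6970, -0.5284, -0.5455)

Iteration 1:
  α = (-2 - (1)·1.0000 - (-2)·0.0000) / (6) = -0.5000
  β = (-6 - (-3)·2.0000 - (3)·0.0000) / (8) = 0.0000
  γ = (-8 - (4)·2.0000 - (-4)·1.0000) / (11) = -1.0909
Iteration 2:
  α = (-2 - (1)·0.0000 - (-2)·-1.0909) / (6) = -0.6970
  β = (-6 - (-3)·-0.5000 - (3)·-1.0909) / (8) = -0.5284
  γ = (-8 - (4)·-0.5000 - (-4)·0.0000) / (11) = -0.5455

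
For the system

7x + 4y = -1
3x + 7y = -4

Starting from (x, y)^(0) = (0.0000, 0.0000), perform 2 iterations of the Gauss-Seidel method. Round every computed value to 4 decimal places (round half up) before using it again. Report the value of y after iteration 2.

-0.6352

Iteration 1:
  x = (-1 - (4)·0.0000) / (7) = -0.1429
  y = (-4 - (3)·-0.1429) / (7) = -0.5102
Iteration 2:
  x = (-1 - (4)·-0.5102) / (7) = 0.1487
  y = (-4 - (3)·0.1487) / (7) = -0.6352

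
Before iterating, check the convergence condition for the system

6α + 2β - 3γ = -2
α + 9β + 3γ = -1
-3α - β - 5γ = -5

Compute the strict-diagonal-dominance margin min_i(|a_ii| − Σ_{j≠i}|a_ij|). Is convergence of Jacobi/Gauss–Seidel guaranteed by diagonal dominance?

1

row 1: |6| − (2+3) = 1
row 2: |9| − (1+3) = 5
row 3: |-5| − (3+1) = 1
minimum over rows = 1 → strictly diagonally dominant (convergence guaranteed)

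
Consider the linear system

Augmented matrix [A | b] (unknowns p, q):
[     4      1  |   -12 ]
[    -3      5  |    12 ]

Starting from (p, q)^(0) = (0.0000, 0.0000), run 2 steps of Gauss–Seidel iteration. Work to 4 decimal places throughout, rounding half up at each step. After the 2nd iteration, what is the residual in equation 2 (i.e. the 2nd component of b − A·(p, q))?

Iteration 1:
  p = (-12 - (1)·0.0000) / (4) = -3.0000
  q = (12 - (-3)·-3.0000) / (5) = 0.6000
Iteration 2:
  p = (-12 - (1)·0.6000) / (4) = -3.1500
  q = (12 - (-3)·-3.1500) / (5) = 0.5100
Residual b − A·x = (0.0900, 0.0000)

0.0000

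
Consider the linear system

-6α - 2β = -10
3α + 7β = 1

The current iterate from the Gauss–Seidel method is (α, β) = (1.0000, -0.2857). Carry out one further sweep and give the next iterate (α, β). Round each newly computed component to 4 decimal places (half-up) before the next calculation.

One sweep:
  α = (-10 - (-2)·-0.2857) / (-6) = 1.7619
  β = (1 - (3)·1.7619) / (7) = -0.6122

(1.7619, -0.6122)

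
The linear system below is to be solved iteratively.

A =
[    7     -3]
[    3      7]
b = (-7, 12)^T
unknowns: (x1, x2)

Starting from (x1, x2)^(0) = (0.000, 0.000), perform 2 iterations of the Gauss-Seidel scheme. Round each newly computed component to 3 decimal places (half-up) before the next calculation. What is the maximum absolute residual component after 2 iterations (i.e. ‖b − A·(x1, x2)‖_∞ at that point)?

1.179

Iteration 1:
  x1 = (-7 - (-3)·0.000) / (7) = -1.000
  x2 = (12 - (3)·-1.000) / (7) = 2.143
Iteration 2:
  x1 = (-7 - (-3)·2.143) / (7) = -0.082
  x2 = (12 - (3)·-0.082) / (7) = 1.749
Residual b − A·x = (-1.179, 0.003); ∞-norm = 1.179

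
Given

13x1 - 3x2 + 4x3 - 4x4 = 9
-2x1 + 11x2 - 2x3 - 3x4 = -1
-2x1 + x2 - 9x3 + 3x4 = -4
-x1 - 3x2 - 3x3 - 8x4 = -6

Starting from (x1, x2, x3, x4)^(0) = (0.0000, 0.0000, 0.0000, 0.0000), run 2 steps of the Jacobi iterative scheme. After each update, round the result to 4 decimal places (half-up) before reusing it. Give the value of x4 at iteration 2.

Iteration 1:
  x1 = (9 - (-3)·0.0000 - (4)·0.0000 - (-4)·0.0000) / (13) = 0.6923
  x2 = (-1 - (-2)·0.0000 - (-2)·0.0000 - (-3)·0.0000) / (11) = -0.0909
  x3 = (-4 - (-2)·0.0000 - (1)·0.0000 - (3)·0.0000) / (-9) = 0.4444
  x4 = (-6 - (-1)·0.0000 - (-3)·0.0000 - (-3)·0.0000) / (-8) = 0.7500
Iteration 2:
  x1 = (9 - (-3)·-0.0909 - (4)·0.4444 - (-4)·0.7500) / (13) = 0.7654
  x2 = (-1 - (-2)·0.6923 - (-2)·0.4444 - (-3)·0.7500) / (11) = 0.3203
  x3 = (-4 - (-2)·0.6923 - (1)·-0.0909 - (3)·0.7500) / (-9) = 0.5305
  x4 = (-6 - (-1)·0.6923 - (-3)·-0.0909 - (-3)·0.4444) / (-8) = 0.5309

0.5309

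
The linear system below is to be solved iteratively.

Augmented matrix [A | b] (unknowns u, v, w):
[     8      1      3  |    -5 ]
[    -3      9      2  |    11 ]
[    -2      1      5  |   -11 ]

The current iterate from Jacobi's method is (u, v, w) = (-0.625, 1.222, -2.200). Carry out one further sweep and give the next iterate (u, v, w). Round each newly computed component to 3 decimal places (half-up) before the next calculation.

One sweep:
  u = (-5 - (1)·1.222 - (3)·-2.200) / (8) = 0.047
  v = (11 - (-3)·-0.625 - (2)·-2.200) / (9) = 1.503
  w = (-11 - (-2)·-0.625 - (1)·1.222) / (5) = -2.694

(0.047, 1.503, -2.694)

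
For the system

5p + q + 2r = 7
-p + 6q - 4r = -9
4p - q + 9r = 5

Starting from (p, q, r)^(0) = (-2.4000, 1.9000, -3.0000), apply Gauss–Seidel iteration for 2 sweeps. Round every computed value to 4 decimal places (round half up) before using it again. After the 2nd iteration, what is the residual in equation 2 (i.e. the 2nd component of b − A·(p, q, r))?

0.4578

Iteration 1:
  p = (7 - (1)·1.9000 - (2)·-3.0000) / (5) = 2.2200
  q = (-9 - (-1)·2.2200 - (-4)·-3.0000) / (6) = -3.1300
  r = (5 - (4)·2.2200 - (-1)·-3.1300) / (9) = -0.7789
Iteration 2:
  p = (7 - (1)·-3.1300 - (2)·-0.7789) / (5) = 2.3376
  q = (-9 - (-1)·2.3376 - (-4)·-0.7789) / (6) = -1.6297
  r = (5 - (4)·2.3376 - (-1)·-1.6297) / (9) = -0.6645
Residual b − A·x = (-1.7293, 0.4578, 0.0004)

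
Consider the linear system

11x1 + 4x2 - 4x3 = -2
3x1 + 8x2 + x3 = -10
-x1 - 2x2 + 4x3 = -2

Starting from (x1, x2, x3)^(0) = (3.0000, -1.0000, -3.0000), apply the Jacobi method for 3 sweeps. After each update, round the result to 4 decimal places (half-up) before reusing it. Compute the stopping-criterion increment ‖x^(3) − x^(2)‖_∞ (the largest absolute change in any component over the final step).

Iteration 1:
  x1 = (-2 - (4)·-1.0000 - (-4)·-3.0000) / (11) = -0.9091
  x2 = (-10 - (3)·3.0000 - (1)·-3.0000) / (8) = -2.0000
  x3 = (-2 - (-1)·3.0000 - (-2)·-1.0000) / (4) = -0.2500
Iteration 2:
  x1 = (-2 - (4)·-2.0000 - (-4)·-0.2500) / (11) = 0.4545
  x2 = (-10 - (3)·-0.9091 - (1)·-0.2500) / (8) = -0.8778
  x3 = (-2 - (-1)·-0.9091 - (-2)·-2.0000) / (4) = -1.7273
Iteration 3:
  x1 = (-2 - (4)·-0.8778 - (-4)·-1.7273) / (11) = -0.4907
  x2 = (-10 - (3)·0.4545 - (1)·-1.7273) / (8) = -1.2045
  x3 = (-2 - (-1)·0.4545 - (-2)·-0.8778) / (4) = -0.8253
Change: (-0.9452, -0.3267, 0.9020) → max |·| = 0.9452

0.9452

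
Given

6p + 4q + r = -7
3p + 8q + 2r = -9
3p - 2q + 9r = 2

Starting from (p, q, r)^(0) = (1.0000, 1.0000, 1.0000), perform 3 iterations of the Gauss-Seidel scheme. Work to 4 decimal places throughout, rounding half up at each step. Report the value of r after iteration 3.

0.1890

Iteration 1:
  p = (-7 - (4)·1.0000 - (1)·1.0000) / (6) = -2.0000
  q = (-9 - (3)·-2.0000 - (2)·1.0000) / (8) = -0.6250
  r = (2 - (3)·-2.0000 - (-2)·-0.6250) / (9) = 0.7500
Iteration 2:
  p = (-7 - (4)·-0.6250 - (1)·0.7500) / (6) = -0.8750
  q = (-9 - (3)·-0.8750 - (2)·0.7500) / (8) = -0.9844
  r = (2 - (3)·-0.8750 - (-2)·-0.9844) / (9) = 0.2951
Iteration 3:
  p = (-7 - (4)·-0.9844 - (1)·0.2951) / (6) = -0.5596
  q = (-9 - (3)·-0.5596 - (2)·0.2951) / (8) = -0.9889
  r = (2 - (3)·-0.5596 - (-2)·-0.9889) / (9) = 0.1890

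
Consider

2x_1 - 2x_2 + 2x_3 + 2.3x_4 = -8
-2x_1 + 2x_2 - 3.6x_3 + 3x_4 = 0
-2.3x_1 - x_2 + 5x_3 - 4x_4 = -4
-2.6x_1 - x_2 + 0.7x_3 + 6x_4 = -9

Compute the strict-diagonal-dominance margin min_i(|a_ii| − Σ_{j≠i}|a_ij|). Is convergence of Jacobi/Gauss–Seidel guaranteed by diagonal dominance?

row 1: |2| − (2+2+2.3) = -4.3
row 2: |2| − (2+3.6+3) = -6.6
row 3: |5| − (2.3+1+4) = -2.3
row 4: |6| − (2.6+1+0.7) = 1.7
minimum over rows = -6.6 → not strictly diagonally dominant

-6.6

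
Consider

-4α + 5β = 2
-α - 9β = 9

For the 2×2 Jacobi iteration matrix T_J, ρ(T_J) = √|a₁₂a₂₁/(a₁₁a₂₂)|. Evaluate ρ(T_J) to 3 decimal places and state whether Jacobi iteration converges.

a₁₂a₂₁/(a₁₁a₂₂) = (5)·(-1) / ((-4)·(-9)) = -0.138889
ρ = √|-0.138889| = √0.138889 = 0.373
ρ < 1, so Jacobi converges

0.373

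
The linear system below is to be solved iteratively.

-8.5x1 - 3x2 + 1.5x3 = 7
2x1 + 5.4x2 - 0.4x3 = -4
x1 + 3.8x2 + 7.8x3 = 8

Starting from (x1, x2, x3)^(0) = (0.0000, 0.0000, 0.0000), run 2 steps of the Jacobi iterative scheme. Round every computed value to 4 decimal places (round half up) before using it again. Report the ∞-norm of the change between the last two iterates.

Iteration 1:
  x1 = (7 - (-3)·0.0000 - (1.5)·0.0000) / (-8.5) = -0.8235
  x2 = (-4 - (2)·0.0000 - (-0.4)·0.0000) / (5.4) = -0.7407
  x3 = (8 - (1)·0.0000 - (3.8)·0.0000) / (7.8) = 1.0256
Iteration 2:
  x1 = (7 - (-3)·-0.7407 - (1.5)·1.0256) / (-8.5) = -0.3811
  x2 = (-4 - (2)·-0.8235 - (-0.4)·1.0256) / (5.4) = -0.3598
  x3 = (8 - (1)·-0.8235 - (3.8)·-0.7407) / (7.8) = 1.4921
Change: (0.4424, 0.3809, 0.4665) → max |·| = 0.4665

0.4665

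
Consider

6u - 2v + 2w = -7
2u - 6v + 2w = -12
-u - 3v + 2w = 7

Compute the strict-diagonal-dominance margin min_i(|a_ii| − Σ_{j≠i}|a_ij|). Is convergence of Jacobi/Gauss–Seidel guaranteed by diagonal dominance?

-2

row 1: |6| − (2+2) = 2
row 2: |-6| − (2+2) = 2
row 3: |2| − (1+3) = -2
minimum over rows = -2 → not strictly diagonally dominant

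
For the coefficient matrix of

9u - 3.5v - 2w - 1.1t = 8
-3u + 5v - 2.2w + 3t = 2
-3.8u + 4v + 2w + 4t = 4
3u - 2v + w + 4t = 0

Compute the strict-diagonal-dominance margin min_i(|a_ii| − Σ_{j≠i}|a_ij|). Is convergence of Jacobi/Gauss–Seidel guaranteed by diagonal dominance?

-9.8

row 1: |9| − (3.5+2+1.1) = 2.4
row 2: |5| − (3+2.2+3) = -3.2
row 3: |2| − (3.8+4+4) = -9.8
row 4: |4| − (3+2+1) = -2
minimum over rows = -9.8 → not strictly diagonally dominant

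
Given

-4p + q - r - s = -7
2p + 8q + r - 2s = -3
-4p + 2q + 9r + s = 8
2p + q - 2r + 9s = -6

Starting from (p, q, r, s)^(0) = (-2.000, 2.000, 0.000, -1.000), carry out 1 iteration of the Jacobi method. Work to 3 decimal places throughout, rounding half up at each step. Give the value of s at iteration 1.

-0.444

Iteration 1:
  p = (-7 - (1)·2.000 - (-1)·0.000 - (-1)·-1.000) / (-4) = 2.500
  q = (-3 - (2)·-2.000 - (1)·0.000 - (-2)·-1.000) / (8) = -0.125
  r = (8 - (-4)·-2.000 - (2)·2.000 - (1)·-1.000) / (9) = -0.333
  s = (-6 - (2)·-2.000 - (1)·2.000 - (-2)·0.000) / (9) = -0.444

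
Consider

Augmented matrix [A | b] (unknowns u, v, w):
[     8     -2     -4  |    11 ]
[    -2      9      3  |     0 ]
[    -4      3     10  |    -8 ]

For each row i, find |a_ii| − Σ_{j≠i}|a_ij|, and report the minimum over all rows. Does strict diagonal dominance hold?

row 1: |8| − (2+4) = 2
row 2: |9| − (2+3) = 4
row 3: |10| − (4+3) = 3
minimum over rows = 2 → strictly diagonally dominant (convergence guaranteed)

2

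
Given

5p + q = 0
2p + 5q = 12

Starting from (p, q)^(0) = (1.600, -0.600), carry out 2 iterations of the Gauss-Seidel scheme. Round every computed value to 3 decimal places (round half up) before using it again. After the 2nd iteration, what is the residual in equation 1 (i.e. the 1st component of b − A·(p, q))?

Iteration 1:
  p = (0 - (1)·-0.600) / (5) = 0.120
  q = (12 - (2)·0.120) / (5) = 2.352
Iteration 2:
  p = (0 - (1)·2.352) / (5) = -0.470
  q = (12 - (2)·-0.470) / (5) = 2.588
Residual b − A·x = (-0.238, 0.000)

-0.238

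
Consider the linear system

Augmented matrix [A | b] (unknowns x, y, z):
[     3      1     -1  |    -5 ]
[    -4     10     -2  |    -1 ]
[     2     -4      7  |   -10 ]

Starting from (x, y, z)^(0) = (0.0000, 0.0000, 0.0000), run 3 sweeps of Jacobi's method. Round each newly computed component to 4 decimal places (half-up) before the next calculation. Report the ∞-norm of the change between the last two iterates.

Iteration 1:
  x = (-5 - (1)·0.0000 - (-1)·0.0000) / (3) = -1.6667
  y = (-1 - (-4)·0.0000 - (-2)·0.0000) / (10) = -0.1000
  z = (-10 - (2)·0.0000 - (-4)·0.0000) / (7) = -1.4286
Iteration 2:
  x = (-5 - (1)·-0.1000 - (-1)·-1.4286) / (3) = -2.1095
  y = (-1 - (-4)·-1.6667 - (-2)·-1.4286) / (10) = -1.0524
  z = (-10 - (2)·-1.6667 - (-4)·-0.1000) / (7) = -1.0095
Iteration 3:
  x = (-5 - (1)·-1.0524 - (-1)·-1.0095) / (3) = -1.6524
  y = (-1 - (-4)·-2.1095 - (-2)·-1.0095) / (10) = -1.1457
  z = (-10 - (2)·-2.1095 - (-4)·-1.0524) / (7) = -1.4272
Change: (0.4571, -0.0933, -0.4177) → max |·| = 0.4571

0.4571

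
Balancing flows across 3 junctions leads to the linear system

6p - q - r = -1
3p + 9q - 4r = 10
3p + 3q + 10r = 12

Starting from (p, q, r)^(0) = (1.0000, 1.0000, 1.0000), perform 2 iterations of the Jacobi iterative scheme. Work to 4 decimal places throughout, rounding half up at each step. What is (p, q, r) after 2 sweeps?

(0.1370, 1.3222, 0.7833)

Iteration 1:
  p = (-1 - (-1)·1.0000 - (-1)·1.0000) / (6) = 0.1667
  q = (10 - (3)·1.0000 - (-4)·1.0000) / (9) = 1.2222
  r = (12 - (3)·1.0000 - (3)·1.0000) / (10) = 0.6000
Iteration 2:
  p = (-1 - (-1)·1.2222 - (-1)·0.6000) / (6) = 0.1370
  q = (10 - (3)·0.1667 - (-4)·0.6000) / (9) = 1.3222
  r = (12 - (3)·0.1667 - (3)·1.2222) / (10) = 0.7833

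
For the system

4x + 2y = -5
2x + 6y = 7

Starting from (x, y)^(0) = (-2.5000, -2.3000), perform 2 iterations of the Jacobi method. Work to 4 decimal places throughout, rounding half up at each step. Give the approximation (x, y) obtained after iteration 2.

Iteration 1:
  x = (-5 - (2)·-2.3000) / (4) = -0.1000
  y = (7 - (2)·-2.5000) / (6) = 2.0000
Iteration 2:
  x = (-5 - (2)·2.0000) / (4) = -2.2500
  y = (7 - (2)·-0.1000) / (6) = 1.2000

(-2.2500, 1.2000)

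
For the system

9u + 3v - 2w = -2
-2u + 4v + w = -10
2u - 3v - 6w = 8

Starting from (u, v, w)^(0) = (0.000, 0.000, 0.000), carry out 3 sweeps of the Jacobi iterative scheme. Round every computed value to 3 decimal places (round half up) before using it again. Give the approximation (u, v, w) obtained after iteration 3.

Iteration 1:
  u = (-2 - (3)·0.000 - (-2)·0.000) / (9) = -0.222
  v = (-10 - (-2)·0.000 - (1)·0.000) / (4) = -2.500
  w = (8 - (2)·0.000 - (-3)·0.000) / (-6) = -1.333
Iteration 2:
  u = (-2 - (3)·-2.500 - (-2)·-1.333) / (9) = 0.315
  v = (-10 - (-2)·-0.222 - (1)·-1.333) / (4) = -2.278
  w = (8 - (2)·-0.222 - (-3)·-2.500) / (-6) = -0.157
Iteration 3:
  u = (-2 - (3)·-2.278 - (-2)·-0.157) / (9) = 0.502
  v = (-10 - (-2)·0.315 - (1)·-0.157) / (4) = -2.303
  w = (8 - (2)·0.315 - (-3)·-2.278) / (-6) = -0.089

(0.502, -2.303, -0.089)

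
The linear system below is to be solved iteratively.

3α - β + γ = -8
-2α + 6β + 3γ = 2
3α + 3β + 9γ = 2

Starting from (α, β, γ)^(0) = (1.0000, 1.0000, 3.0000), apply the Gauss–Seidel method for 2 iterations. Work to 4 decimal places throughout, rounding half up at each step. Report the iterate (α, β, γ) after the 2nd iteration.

(-4.1235, -2.0875, 2.2926)

Iteration 1:
  α = (-8 - (-1)·1.0000 - (1)·3.0000) / (3) = -3.3333
  β = (2 - (-2)·-3.3333 - (3)·3.0000) / (6) = -2.2778
  γ = (2 - (3)·-3.3333 - (3)·-2.2778) / (9) = 2.0926
Iteration 2:
  α = (-8 - (-1)·-2.2778 - (1)·2.0926) / (3) = -4.1235
  β = (2 - (-2)·-4.1235 - (3)·2.0926) / (6) = -2.0875
  γ = (2 - (3)·-4.1235 - (3)·-2.0875) / (9) = 2.2926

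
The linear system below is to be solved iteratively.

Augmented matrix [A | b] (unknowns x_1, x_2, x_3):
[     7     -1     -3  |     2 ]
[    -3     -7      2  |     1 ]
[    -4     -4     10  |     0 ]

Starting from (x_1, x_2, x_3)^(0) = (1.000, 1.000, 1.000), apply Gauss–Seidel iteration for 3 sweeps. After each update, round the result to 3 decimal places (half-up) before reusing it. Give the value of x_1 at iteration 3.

0.277

Iteration 1:
  x_1 = (2 - (-1)·1.000 - (-3)·1.000) / (7) = 0.857
  x_2 = (1 - (-3)·0.857 - (2)·1.000) / (-7) = -0.224
  x_3 = (0 - (-4)·0.857 - (-4)·-0.224) / (10) = 0.253
Iteration 2:
  x_1 = (2 - (-1)·-0.224 - (-3)·0.253) / (7) = 0.362
  x_2 = (1 - (-3)·0.362 - (2)·0.253) / (-7) = -0.226
  x_3 = (0 - (-4)·0.362 - (-4)·-0.226) / (10) = 0.054
Iteration 3:
  x_1 = (2 - (-1)·-0.226 - (-3)·0.054) / (7) = 0.277
  x_2 = (1 - (-3)·0.277 - (2)·0.054) / (-7) = -0.246
  x_3 = (0 - (-4)·0.277 - (-4)·-0.246) / (10) = 0.012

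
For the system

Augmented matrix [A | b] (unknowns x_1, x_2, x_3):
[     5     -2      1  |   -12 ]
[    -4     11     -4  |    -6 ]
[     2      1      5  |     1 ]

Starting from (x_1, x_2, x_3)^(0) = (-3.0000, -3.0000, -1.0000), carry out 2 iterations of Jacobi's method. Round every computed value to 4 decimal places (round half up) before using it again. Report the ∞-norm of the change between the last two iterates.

Iteration 1:
  x_1 = (-12 - (-2)·-3.0000 - (1)·-1.0000) / (5) = -3.4000
  x_2 = (-6 - (-4)·-3.0000 - (-4)·-1.0000) / (11) = -2.0000
  x_3 = (1 - (2)·-3.0000 - (1)·-3.0000) / (5) = 2.0000
Iteration 2:
  x_1 = (-12 - (-2)·-2.0000 - (1)·2.0000) / (5) = -3.6000
  x_2 = (-6 - (-4)·-3.4000 - (-4)·2.0000) / (11) = -1.0545
  x_3 = (1 - (2)·-3.4000 - (1)·-2.0000) / (5) = 1.9600
Change: (-0.2000, 0.9455, -0.0400) → max |·| = 0.9455

0.9455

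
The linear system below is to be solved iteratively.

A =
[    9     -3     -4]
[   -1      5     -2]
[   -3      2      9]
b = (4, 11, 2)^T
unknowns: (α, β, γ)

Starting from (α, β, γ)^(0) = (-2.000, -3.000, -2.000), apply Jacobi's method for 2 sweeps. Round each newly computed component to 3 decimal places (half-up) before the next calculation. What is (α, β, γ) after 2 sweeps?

Iteration 1:
  α = (4 - (-3)·-3.000 - (-4)·-2.000) / (9) = -1.444
  β = (11 - (-1)·-2.000 - (-2)·-2.000) / (5) = 1.000
  γ = (2 - (-3)·-2.000 - (2)·-3.000) / (9) = 0.222
Iteration 2:
  α = (4 - (-3)·1.000 - (-4)·0.222) / (9) = 0.876
  β = (11 - (-1)·-1.444 - (-2)·0.222) / (5) = 2.000
  γ = (2 - (-3)·-1.444 - (2)·1.000) / (9) = -0.481

(0.876, 2.000, -0.481)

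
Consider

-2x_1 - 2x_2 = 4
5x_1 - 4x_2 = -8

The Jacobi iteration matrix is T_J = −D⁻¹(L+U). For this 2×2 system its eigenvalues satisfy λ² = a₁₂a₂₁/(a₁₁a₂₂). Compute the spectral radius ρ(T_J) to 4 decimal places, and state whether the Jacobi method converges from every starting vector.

a₁₂a₂₁/(a₁₁a₂₂) = (-2)·(5) / ((-2)·(-4)) = -1.250000
ρ = √|-1.250000| = √1.250000 = 1.1180
ρ > 1, so Jacobi diverges

1.1180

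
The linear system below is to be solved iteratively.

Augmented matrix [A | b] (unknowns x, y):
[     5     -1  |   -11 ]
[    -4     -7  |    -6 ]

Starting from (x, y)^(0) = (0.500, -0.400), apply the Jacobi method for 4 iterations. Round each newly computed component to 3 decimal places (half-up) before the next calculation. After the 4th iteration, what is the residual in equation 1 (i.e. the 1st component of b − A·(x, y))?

-0.183

Iteration 1:
  x = (-11 - (-1)·-0.400) / (5) = -2.280
  y = (-6 - (-4)·0.500) / (-7) = 0.571
Iteration 2:
  x = (-11 - (-1)·0.571) / (5) = -2.086
  y = (-6 - (-4)·-2.280) / (-7) = 2.160
Iteration 3:
  x = (-11 - (-1)·2.160) / (5) = -1.768
  y = (-6 - (-4)·-2.086) / (-7) = 2.049
Iteration 4:
  x = (-11 - (-1)·2.049) / (5) = -1.790
  y = (-6 - (-4)·-1.768) / (-7) = 1.867
Residual b − A·x = (-0.183, -0.091)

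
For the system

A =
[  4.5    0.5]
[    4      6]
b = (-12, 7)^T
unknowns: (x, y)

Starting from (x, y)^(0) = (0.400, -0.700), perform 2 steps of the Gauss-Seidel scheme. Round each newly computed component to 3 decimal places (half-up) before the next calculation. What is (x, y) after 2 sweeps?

Iteration 1:
  x = (-12 - (0.5)·-0.700) / (4.5) = -2.589
  y = (7 - (4)·-2.589) / (6) = 2.893
Iteration 2:
  x = (-12 - (0.5)·2.893) / (4.5) = -2.988
  y = (7 - (4)·-2.988) / (6) = 3.159

(-2.988, 3.159)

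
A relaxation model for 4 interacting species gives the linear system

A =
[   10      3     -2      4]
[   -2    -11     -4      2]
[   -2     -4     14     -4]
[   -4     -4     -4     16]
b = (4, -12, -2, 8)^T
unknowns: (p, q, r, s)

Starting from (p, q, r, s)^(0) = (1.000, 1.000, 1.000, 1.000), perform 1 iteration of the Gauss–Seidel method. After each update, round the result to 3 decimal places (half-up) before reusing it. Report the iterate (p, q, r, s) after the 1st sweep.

Iteration 1:
  p = (4 - (3)·1.000 - (-2)·1.000 - (4)·1.000) / (10) = -0.100
  q = (-12 - (-2)·-0.100 - (-4)·1.000 - (2)·1.000) / (-11) = 0.927
  r = (-2 - (-2)·-0.100 - (-4)·0.927 - (-4)·1.000) / (14) = 0.393
  s = (8 - (-4)·-0.100 - (-4)·0.927 - (-4)·0.393) / (16) = 0.805

(-0.100, 0.927, 0.393, 0.805)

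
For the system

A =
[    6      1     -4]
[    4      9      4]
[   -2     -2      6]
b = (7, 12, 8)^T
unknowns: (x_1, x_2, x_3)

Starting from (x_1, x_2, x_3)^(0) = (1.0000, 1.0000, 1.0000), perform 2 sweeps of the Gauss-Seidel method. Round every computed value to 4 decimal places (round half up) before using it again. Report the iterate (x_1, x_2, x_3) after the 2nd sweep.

Iteration 1:
  x_1 = (7 - (1)·1.0000 - (-4)·1.0000) / (6) = 1.6667
  x_2 = (12 - (4)·1.6667 - (4)·1.0000) / (9) = 0.1481
  x_3 = (8 - (-2)·1.6667 - (-2)·0.1481) / (6) = 1.9383
Iteration 2:
  x_1 = (7 - (1)·0.1481 - (-4)·1.9383) / (6) = 2.4342
  x_2 = (12 - (4)·2.4342 - (4)·1.9383) / (9) = -0.6100
  x_3 = (8 - (-2)·2.4342 - (-2)·-0.6100) / (6) = 1.9414

(2.4342, -0.6100, 1.9414)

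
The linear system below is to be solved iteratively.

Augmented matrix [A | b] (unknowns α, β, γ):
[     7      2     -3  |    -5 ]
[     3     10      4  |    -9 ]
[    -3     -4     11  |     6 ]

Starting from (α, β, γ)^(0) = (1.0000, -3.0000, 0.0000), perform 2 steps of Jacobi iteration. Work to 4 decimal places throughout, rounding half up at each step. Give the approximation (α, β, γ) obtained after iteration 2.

Iteration 1:
  α = (-5 - (2)·-3.0000 - (-3)·0.0000) / (7) = 0.1429
  β = (-9 - (3)·1.0000 - (4)·0.0000) / (10) = -1.2000
  γ = (6 - (-3)·1.0000 - (-4)·-3.0000) / (11) = -0.2727
Iteration 2:
  α = (-5 - (2)·-1.2000 - (-3)·-0.2727) / (7) = -0.4883
  β = (-9 - (3)·0.1429 - (4)·-0.2727) / (10) = -0.8338
  γ = (6 - (-3)·0.1429 - (-4)·-1.2000) / (11) = 0.1481

(-0.4883, -0.8338, 0.1481)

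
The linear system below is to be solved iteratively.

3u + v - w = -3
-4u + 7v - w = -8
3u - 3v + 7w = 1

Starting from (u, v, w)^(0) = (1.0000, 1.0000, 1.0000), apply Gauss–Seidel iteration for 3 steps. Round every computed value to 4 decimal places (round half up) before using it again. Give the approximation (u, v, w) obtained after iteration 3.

(-0.6035, -1.5248, -0.2520)

Iteration 1:
  u = (-3 - (1)·1.0000 - (-1)·1.0000) / (3) = -1.0000
  v = (-8 - (-4)·-1.0000 - (-1)·1.0000) / (7) = -1.5714
  w = (1 - (3)·-1.0000 - (-3)·-1.5714) / (7) = -0.1020
Iteration 2:
  u = (-3 - (1)·-1.5714 - (-1)·-0.1020) / (3) = -0.5102
  v = (-8 - (-4)·-0.5102 - (-1)·-0.1020) / (7) = -1.4490
  w = (1 - (3)·-0.5102 - (-3)·-1.4490) / (7) = -0.2595
Iteration 3:
  u = (-3 - (1)·-1.4490 - (-1)·-0.2595) / (3) = -0.6035
  v = (-8 - (-4)·-0.6035 - (-1)·-0.2595) / (7) = -1.5248
  w = (1 - (3)·-0.6035 - (-3)·-1.5248) / (7) = -0.2520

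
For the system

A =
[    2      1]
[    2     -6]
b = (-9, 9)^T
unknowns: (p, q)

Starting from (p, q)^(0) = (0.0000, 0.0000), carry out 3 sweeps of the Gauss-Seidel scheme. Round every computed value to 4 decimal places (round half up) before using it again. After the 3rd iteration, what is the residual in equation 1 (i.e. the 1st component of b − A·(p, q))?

Iteration 1:
  p = (-9 - (1)·0.0000) / (2) = -4.5000
  q = (9 - (2)·-4.5000) / (-6) = -3.0000
Iteration 2:
  p = (-9 - (1)·-3.0000) / (2) = -3.0000
  q = (9 - (2)·-3.0000) / (-6) = -2.5000
Iteration 3:
  p = (-9 - (1)·-2.5000) / (2) = -3.2500
  q = (9 - (2)·-3.2500) / (-6) = -2.5833
Residual b − A·x = (0.0833, 0.0002)

0.0833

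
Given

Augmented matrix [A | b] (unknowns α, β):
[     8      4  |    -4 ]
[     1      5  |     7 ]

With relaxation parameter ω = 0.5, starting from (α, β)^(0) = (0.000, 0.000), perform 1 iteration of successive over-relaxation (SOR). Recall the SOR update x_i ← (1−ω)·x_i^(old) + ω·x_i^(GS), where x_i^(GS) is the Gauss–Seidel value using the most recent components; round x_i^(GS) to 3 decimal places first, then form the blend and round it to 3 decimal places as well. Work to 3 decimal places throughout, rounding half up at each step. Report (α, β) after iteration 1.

Iteration 1:
  α: GS value = (-4 - (4)·0.000) / (8) = -0.500;  α ← (1−ω)·0.000 + ω·-0.500 = -0.250
  β: GS value = (7 - (1)·-0.250) / (5) = 1.450;  β ← (1−ω)·0.000 + ω·1.450 = 0.725

(-0.250, 0.725)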